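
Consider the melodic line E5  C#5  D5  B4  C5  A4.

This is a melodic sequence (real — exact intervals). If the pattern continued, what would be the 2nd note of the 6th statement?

The unit is 2 notes. Position-2 pitches of the 3 shown cells: C#5, B4, A4.
Carrying that down a 2nd forward: G4 → F4 → Eb4.

Eb4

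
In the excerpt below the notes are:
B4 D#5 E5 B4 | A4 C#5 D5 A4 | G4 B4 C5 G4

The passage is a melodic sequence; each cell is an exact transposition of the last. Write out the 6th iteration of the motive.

Db4 F4 Gb4 Db4

With a 4-note motive the entries are B4, A4, G4, each down a 2nd from the previous.
Continuing the starts: F4 → Eb4 → Db4.
Statement 6 starts on Db4 and keeps the same exact contour: Db4 F4 Gb4 Db4.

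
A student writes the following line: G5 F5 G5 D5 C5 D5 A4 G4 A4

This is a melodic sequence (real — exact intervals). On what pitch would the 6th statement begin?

With a 3-note motive the entries are G5, D5, A4, each down a 4th from the previous.
Extending the heads down a 4th: E4 → B3 → F#3.

F#3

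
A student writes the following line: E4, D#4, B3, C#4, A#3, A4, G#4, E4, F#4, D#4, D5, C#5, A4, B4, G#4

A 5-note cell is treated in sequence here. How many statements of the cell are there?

3

15 notes in groups of 5 gives 15/5 = 3 statements.
Starts: E4, A4, D5 — each up a 4th.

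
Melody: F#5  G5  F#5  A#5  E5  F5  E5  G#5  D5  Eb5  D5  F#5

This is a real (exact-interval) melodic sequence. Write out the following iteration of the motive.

C5 Db5 C5 E5

With a 4-note motive the entries are F#5, E5, D5, each down a 2nd from the previous.
Statement 4 starts on C5 and keeps the same exact contour: C5 Db5 C5 E5.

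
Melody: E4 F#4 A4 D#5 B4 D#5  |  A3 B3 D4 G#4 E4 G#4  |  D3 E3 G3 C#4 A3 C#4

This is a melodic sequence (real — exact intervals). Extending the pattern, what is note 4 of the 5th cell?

B2

The unit is 6 notes. Position-4 pitches of the 3 shown cells: D#5, G#4, C#4.
Each moves down a 5th. Continuing: F#3 → B2.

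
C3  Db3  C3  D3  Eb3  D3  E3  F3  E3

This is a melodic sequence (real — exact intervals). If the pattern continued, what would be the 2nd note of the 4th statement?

G3

With 3-note cells, note 2 of each statement runs Db3, Eb3, F3.
From F3, up a 2nd gives G3.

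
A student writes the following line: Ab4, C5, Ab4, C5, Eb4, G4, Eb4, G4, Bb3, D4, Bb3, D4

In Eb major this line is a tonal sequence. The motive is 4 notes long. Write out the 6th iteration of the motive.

The 4-note cells begin on Ab4, Eb4, Bb3 — each down a 4th from the last.
Carrying on: F3 → C3 → G2.
From G2 the diatonic shape gives G2 Bb2 G2 Bb2.

G2 Bb2 G2 Bb2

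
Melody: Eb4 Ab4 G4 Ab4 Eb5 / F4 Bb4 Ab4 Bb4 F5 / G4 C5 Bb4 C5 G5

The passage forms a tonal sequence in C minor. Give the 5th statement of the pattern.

The 5-note cells begin on Eb4, F4, G4 — each up a 2nd from the last.
Extending up a 2nd: Ab4 → Bb4.
From Bb4 the diatonic shape gives Bb4 Eb5 D5 Eb5 Bb5.

Bb4 Eb5 D5 Eb5 Bb5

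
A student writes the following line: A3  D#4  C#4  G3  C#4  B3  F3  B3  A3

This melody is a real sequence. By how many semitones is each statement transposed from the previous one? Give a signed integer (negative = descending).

-2

The 3-note cells begin on A3, G3, F3 — each down a 2nd from the last.
A3 to G3 spans -2 semitones.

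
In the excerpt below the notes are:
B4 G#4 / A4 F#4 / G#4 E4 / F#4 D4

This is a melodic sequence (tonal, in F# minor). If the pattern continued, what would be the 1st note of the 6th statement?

The unit is 2 notes. Position-1 pitches of the 4 shown cells: B4, A4, G#4, F#4.
Each moves down a 2nd. Continuing: E4 → D4.

D4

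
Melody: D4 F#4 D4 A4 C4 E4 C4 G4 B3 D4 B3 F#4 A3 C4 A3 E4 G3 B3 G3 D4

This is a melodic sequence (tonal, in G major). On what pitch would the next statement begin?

Taking 4-note groups, the heads are D4, C4, B3, A3, G3: the pattern moves down a 2nd.
The next head, down a 2nd from G3, is F#3.

F#3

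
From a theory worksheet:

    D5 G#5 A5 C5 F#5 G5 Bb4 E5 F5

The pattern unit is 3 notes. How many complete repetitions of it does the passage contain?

3

9 notes in groups of 3 gives 9/3 = 3 statements.
Starts: D5, C5, Bb4 — each down a 2nd.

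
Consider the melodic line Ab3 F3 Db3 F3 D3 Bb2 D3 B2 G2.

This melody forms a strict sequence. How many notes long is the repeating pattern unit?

Try groups of 3 (3 cells in 9 notes):
Ab3 F3 Db3 | F3 D3 Bb2 | D3 B2 G2
Every group is a transposition down a 3rd of the one before; no shorter unit works.

3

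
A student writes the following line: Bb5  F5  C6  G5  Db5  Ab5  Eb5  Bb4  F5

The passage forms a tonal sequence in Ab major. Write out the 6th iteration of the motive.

F4 C4 G4

Taking 3-note groups, the heads are Bb5, G5, Eb5: the pattern moves down a 3rd.
Continuing the starts: C5 → Ab4 → F4.
From F4 the diatonic shape gives F4 C4 G4.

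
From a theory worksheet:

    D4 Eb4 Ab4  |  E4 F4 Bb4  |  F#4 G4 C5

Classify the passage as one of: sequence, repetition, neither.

sequence

Each 3-note cell is the previous one transposed up a 2nd.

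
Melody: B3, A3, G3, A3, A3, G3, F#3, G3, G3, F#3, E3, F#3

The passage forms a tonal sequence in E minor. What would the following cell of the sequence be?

Unit = 4 notes; the statements start on B3, A3, G3, moving down a 2nd each time.
Statement 4 starts on F#3 and keeps the same diatonic contour: F#3 E3 D3 E3.

F#3 E3 D3 E3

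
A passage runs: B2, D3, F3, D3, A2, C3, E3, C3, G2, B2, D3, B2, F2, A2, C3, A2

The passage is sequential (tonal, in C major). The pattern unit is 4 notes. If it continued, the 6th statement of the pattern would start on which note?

Unit = 4 notes; the statements start on B2, A2, G2, F2, moving down a 2nd each time.
Extending the heads down a 2nd: E2 → D2.

D2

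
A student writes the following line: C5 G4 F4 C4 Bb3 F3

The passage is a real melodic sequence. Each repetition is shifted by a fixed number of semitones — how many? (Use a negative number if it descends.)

With a 2-note motive the entries are C5, F4, Bb3, each down a 5th from the previous.
C5→F4 is 65 − 72 = -7 semitones.

-7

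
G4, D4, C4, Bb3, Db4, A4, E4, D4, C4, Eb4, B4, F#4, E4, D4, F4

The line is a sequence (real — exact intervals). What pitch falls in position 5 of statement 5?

The unit is 5 notes. Position-5 pitches of the 3 shown cells: Db4, Eb4, F4.
Carrying that up a 2nd forward: G4 → A4.

A4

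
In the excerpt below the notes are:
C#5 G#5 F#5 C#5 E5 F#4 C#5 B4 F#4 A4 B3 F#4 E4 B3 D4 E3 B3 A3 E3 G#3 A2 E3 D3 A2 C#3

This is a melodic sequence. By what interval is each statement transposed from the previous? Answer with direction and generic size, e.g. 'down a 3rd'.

Taking 5-note groups, the heads are C#5, F#4, B3, E3, A2: the pattern moves down a 5th.
C#5 to F#4 is down a 5th.

down a 5th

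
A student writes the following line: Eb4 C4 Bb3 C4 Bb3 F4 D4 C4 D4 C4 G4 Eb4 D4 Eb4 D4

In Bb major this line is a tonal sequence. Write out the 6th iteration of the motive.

Taking 5-note groups, the heads are Eb4, F4, G4: the pattern moves up a 2nd.
Continuing the starts: A4 → Bb4 → C5.
Statement 6 starts on C5 and keeps the same diatonic contour: C5 A4 G4 A4 G4.

C5 A4 G4 A4 G4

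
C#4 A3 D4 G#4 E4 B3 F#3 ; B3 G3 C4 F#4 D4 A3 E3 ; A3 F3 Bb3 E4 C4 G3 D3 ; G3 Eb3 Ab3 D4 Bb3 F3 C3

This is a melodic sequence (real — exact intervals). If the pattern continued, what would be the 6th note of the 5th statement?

Grouping in 7s, the 6th note of each cell is B3, A3, G3, F3.
One more down a 2nd gives Eb3.

Eb3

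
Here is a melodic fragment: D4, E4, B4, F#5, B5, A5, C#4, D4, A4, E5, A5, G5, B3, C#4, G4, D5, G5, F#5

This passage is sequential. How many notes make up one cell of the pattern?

18 notes total. Splitting into 3 groups of 6:
D4 E4 B4 F#5 B5 A5 | C#4 D4 A4 E5 A5 G5 | B3 C#4 G4 D5 G5 F#5
That's a consistent down a 2nd shift per cell, and no other grouping gives one.

6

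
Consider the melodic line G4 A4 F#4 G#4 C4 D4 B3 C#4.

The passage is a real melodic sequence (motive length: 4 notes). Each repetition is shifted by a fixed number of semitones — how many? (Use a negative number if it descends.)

-7

Unit = 4 notes; the statements start on G4, C4, moving down a 5th each time.
Counting half-steps from G4 to C4: -7.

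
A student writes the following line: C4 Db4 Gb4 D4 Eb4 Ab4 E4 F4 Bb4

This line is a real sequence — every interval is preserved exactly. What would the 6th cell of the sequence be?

A#4 B4 E5

Taking 3-note groups, the heads are C4, D4, E4: the pattern moves up a 2nd.
Extending up a 2nd: F#4 → G#4 → A#4.
Statement 6 starts on A#4 and keeps the same exact contour: A#4 B4 E5.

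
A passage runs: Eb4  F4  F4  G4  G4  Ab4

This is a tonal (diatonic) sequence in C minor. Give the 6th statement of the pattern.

Taking 2-note groups, the heads are Eb4, F4, G4: the pattern moves up a 2nd.
Carrying on: Ab4 → Bb4 → C5.
From C5 the diatonic shape gives C5 D5.

C5 D5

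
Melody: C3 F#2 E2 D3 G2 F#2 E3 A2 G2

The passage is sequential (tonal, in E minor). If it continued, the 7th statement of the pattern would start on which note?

B3

With a 3-note motive the entries are C3, D3, E3, each up a 2nd from the previous.
Extending the heads up a 2nd: F#3 → G3 → A3 → B3.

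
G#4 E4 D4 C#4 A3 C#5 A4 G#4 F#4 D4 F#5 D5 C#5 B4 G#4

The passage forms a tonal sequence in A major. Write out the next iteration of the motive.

Taking 5-note groups, the heads are G#4, C#5, F#5: the pattern moves up a 4th.
So cell 4 is B5 G#5 F#5 E5 C#5.

B5 G#5 F#5 E5 C#5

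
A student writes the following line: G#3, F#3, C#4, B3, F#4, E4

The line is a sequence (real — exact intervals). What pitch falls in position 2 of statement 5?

D5

With 2-note cells, note 2 of each statement runs F#3, B3, E4.
Extending up a 4th: A4 → D5.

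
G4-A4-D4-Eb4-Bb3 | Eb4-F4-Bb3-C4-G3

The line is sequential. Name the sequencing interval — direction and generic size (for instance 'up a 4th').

Taking 5-note groups, the heads are G4, Eb4: the pattern moves down a 3rd.
G4 to Eb4 is down a 3rd.

down a 3rd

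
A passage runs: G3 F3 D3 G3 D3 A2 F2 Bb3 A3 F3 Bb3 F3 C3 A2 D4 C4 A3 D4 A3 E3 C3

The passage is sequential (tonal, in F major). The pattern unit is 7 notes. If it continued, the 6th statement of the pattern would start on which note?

C5

With a 7-note motive the entries are G3, Bb3, D4, each up a 3rd from the previous.
Continuing: F4 → A4 → C5. Statement 6 starts on C5.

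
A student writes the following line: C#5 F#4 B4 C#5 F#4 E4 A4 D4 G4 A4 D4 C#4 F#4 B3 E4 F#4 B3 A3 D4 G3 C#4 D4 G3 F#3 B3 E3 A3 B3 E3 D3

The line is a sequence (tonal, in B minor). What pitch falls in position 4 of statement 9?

With 6-note cells, note 4 of each statement runs C#5, A4, F#4, D4, B3.
Extending down a 3rd: G3 → E3 → C#3 → A2.

A2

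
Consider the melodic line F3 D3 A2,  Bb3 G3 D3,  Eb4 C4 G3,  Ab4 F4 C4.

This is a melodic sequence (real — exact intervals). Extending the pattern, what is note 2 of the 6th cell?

The unit is 3 notes. Position-2 pitches of the 4 shown cells: D3, G3, C4, F4.
Extending up a 4th: Bb4 → Eb5.

Eb5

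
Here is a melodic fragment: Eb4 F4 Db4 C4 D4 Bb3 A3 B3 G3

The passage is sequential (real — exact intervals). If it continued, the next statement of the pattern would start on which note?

F#3

The 3-note cells begin on Eb4, C4, A3 — each down a 3rd from the last.
The next head, down a 3rd from A3, is F#3.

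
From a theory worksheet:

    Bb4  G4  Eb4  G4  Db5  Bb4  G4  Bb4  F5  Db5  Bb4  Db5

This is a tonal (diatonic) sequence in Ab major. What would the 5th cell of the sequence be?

The 4-note cells begin on Bb4, Db5, F5 — each up a 3rd from the last.
Continuing the starts: Ab5 → C6.
From C6 the diatonic shape gives C6 Ab5 F5 Ab5.

C6 Ab5 F5 Ab5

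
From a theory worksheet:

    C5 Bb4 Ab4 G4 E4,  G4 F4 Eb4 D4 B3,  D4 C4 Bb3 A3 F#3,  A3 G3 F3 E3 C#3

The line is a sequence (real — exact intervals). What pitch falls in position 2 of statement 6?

The unit is 5 notes. Position-2 pitches of the 4 shown cells: Bb4, F4, C4, G3.
Each moves down a 4th. Continuing: D3 → A2.

A2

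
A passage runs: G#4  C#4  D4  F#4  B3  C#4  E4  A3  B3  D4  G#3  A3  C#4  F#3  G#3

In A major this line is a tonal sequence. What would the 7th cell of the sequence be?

A3 D3 E3

Taking 3-note groups, the heads are G#4, F#4, E4, D4, C#4: the pattern moves down a 2nd.
Carrying on: B3 → A3.
So cell 7 is A3 D3 E3.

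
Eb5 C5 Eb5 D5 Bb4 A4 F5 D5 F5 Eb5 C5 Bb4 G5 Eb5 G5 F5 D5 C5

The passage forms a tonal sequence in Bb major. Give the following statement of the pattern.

A5 F5 A5 G5 Eb5 D5

With a 6-note motive the entries are Eb5, F5, G5, each up a 2nd from the previous.
Statement 4 starts on A5 and keeps the same diatonic contour: A5 F5 A5 G5 Eb5 D5.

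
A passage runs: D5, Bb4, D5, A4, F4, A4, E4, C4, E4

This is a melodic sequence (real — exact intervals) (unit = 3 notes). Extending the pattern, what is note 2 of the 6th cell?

With 3-note cells, note 2 of each statement runs Bb4, F4, C4.
Extending down a 4th: G3 → D3 → A2.

A2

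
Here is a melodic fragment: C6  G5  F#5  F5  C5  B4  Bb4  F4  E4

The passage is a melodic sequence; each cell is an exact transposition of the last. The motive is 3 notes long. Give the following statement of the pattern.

Unit = 3 notes; the statements start on C6, F5, Bb4, moving down a 5th each time.
Statement 4 starts on Eb4 and keeps the same exact contour: Eb4 Bb3 A3.

Eb4 Bb3 A3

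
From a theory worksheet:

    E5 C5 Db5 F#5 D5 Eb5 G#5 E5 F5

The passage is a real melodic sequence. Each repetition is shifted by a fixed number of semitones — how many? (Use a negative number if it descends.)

The 3-note cells begin on E5, F#5, G#5 — each up a 2nd from the last.
E5 to F#5 spans +2 semitones.

2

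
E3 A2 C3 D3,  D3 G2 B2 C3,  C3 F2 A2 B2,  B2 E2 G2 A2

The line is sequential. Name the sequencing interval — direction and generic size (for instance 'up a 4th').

The 4-note cells begin on E3, D3, C3, B2 — each down a 2nd from the last.
E3 to D3 is down a 2nd.

down a 2nd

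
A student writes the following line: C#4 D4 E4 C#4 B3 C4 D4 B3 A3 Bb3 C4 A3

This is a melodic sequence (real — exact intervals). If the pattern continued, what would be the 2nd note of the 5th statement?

Gb3

Grouping in 4s, the 2nd note of each cell is D4, C4, Bb3.
Each moves down a 2nd. Continuing: Ab3 → Gb3.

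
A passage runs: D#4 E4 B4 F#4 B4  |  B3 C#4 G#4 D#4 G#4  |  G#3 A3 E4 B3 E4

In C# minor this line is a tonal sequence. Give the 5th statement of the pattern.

C#3 D#3 A3 E3 A3

With a 5-note motive the entries are D#4, B3, G#3, each down a 3rd from the previous.
Extending down a 3rd: E3 → C#3.
So cell 5 is C#3 D#3 A3 E3 A3.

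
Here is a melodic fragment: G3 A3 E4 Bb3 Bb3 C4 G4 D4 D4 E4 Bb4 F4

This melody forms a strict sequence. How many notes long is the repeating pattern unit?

There are 12 notes; a 4-note unit gives 3 cells:
G3 A3 E4 Bb3 | Bb3 C4 G4 D4 | D4 E4 Bb4 F4
Every group is a transposition up a 3rd of the one before; no shorter unit works.

4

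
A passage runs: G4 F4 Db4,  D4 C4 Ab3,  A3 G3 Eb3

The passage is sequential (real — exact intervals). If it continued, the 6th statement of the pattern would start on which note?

F#2

The 3-note cells begin on G4, D4, A3 — each down a 4th from the last.
Extending the heads down a 4th: E3 → B2 → F#2.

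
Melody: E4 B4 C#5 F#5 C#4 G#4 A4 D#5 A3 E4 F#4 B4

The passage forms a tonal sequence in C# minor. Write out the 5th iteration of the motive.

Taking 4-note groups, the heads are E4, C#4, A3: the pattern moves down a 3rd.
Carrying on: F#3 → D#3.
Statement 5 starts on D#3 and keeps the same diatonic contour: D#3 A3 B3 E4.

D#3 A3 B3 E4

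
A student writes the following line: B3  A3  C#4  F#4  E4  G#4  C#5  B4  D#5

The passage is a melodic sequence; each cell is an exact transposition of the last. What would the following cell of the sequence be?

G#5 F#5 A#5

The 3-note cells begin on B3, F#4, C#5 — each up a 5th from the last.
From G#5 the exact shape gives G#5 F#5 A#5.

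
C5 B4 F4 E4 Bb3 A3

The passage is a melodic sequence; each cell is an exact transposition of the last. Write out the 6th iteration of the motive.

Taking 2-note groups, the heads are C5, F4, Bb3: the pattern moves down a 5th.
Extending down a 5th: Eb3 → Ab2 → Db2.
From Db2 the exact shape gives Db2 C2.

Db2 C2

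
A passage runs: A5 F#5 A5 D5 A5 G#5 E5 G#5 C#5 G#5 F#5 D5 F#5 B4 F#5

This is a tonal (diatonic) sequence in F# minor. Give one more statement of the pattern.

The 5-note cells begin on A5, G#5, F#5 — each down a 2nd from the last.
So cell 4 is E5 C#5 E5 A4 E5.

E5 C#5 E5 A4 E5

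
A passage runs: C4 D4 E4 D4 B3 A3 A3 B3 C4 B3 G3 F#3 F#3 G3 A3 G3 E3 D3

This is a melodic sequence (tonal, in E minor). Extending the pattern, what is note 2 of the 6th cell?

With 6-note cells, note 2 of each statement runs D4, B3, G3.
Each moves down a 3rd. Continuing: E3 → C3 → A2.

A2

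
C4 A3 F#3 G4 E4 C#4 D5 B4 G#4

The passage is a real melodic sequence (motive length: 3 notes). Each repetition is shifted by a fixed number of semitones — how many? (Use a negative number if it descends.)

Unit = 3 notes; the statements start on C4, G4, D5, moving up a 5th each time.
Counting half-steps from C4 to G4: 7.

7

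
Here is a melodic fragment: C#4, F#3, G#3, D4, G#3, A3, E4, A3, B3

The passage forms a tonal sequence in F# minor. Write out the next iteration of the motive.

F#4 B3 C#4

With a 3-note motive the entries are C#4, D4, E4, each up a 2nd from the previous.
From F#4 the diatonic shape gives F#4 B3 C#4.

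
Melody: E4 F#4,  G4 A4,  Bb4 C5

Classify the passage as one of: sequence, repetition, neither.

sequence

Each 2-note cell is the previous one transposed up a 3rd.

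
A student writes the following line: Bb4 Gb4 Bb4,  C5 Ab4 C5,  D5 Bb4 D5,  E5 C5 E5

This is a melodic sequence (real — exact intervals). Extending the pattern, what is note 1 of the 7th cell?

The unit is 3 notes. Position-1 pitches of the 4 shown cells: Bb4, C5, D5, E5.
Extending up a 2nd: F#5 → G#5 → A#5.

A#5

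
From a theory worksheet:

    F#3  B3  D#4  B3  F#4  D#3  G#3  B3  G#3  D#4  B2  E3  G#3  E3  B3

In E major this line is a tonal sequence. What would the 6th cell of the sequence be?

With a 5-note motive the entries are F#3, D#3, B2, each down a 3rd from the previous.
Carrying on: G#2 → E2 → C#2.
So cell 6 is C#2 F#2 A2 F#2 C#3.

C#2 F#2 A2 F#2 C#3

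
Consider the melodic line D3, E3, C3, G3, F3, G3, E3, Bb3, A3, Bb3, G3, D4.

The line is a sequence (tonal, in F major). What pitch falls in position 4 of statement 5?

A4

The unit is 4 notes. Position-4 pitches of the 3 shown cells: G3, Bb3, D4.
Carrying that up a 3rd forward: F4 → A4.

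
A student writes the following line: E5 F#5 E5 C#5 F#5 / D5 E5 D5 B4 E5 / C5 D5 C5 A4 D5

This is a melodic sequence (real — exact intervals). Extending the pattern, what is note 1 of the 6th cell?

With 5-note cells, note 1 of each statement runs E5, D5, C5.
Each moves down a 2nd. Continuing: Bb4 → Ab4 → Gb4.

Gb4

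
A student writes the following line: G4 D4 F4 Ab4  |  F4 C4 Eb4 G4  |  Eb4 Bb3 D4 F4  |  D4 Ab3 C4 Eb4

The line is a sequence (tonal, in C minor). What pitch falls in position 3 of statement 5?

Grouping in 4s, the 3rd note of each cell is F4, Eb4, D4, C4.
Each moves down a 2nd; the next is Bb3.

Bb3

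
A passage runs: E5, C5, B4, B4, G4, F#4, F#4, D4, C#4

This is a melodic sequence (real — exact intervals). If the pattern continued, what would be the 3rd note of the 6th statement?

The unit is 3 notes. Position-3 pitches of the 3 shown cells: B4, F#4, C#4.
Extending down a 4th: G#3 → D#3 → A#2.

A#2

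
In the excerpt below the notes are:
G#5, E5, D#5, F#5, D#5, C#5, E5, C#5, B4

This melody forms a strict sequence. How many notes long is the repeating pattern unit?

3

9 notes total. Splitting into 3 groups of 3:
G#5 E5 D#5 | F#5 D#5 C#5 | E5 C#5 B4
Each cell is the previous one down a 2nd — so the unit is 3 notes.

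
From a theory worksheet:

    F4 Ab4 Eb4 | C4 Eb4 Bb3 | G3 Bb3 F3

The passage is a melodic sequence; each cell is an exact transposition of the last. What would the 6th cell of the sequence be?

E2 G2 D2

Unit = 3 notes; the statements start on F4, C4, G3, moving down a 4th each time.
Carrying on: D3 → A2 → E2.
From E2 the exact shape gives E2 G2 D2.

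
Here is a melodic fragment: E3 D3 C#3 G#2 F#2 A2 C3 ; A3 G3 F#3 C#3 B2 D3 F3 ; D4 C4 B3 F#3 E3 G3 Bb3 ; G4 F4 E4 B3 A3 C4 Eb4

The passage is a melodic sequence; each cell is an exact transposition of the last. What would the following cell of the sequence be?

Taking 7-note groups, the heads are E3, A3, D4, G4: the pattern moves up a 4th.
Statement 5 starts on C5 and keeps the same exact contour: C5 Bb4 A4 E4 D4 F4 Ab4.

C5 Bb4 A4 E4 D4 F4 Ab4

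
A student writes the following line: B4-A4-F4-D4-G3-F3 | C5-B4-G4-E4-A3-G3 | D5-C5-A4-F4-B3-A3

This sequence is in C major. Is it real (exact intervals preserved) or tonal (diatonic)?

Every note is diatonic to C major.
Cell 1 has -2 semitones from note 1 to 2, but cell 2 has -1 — the interval quality changes while the contour stays the same, which is the hallmark of a tonal sequence.

tonal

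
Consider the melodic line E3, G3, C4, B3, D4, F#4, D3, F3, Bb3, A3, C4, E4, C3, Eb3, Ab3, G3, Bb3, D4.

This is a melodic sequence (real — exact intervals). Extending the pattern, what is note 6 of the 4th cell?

C4

Grouping in 6s, the 6th note of each cell is F#4, E4, D4.
From D4, down a 2nd gives C4.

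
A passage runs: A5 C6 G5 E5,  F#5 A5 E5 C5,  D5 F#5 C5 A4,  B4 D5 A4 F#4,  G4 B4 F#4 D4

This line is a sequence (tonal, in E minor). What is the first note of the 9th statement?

F#3

With a 4-note motive the entries are A5, F#5, D5, B4, G4, each down a 3rd from the previous.
Extending the heads down a 3rd: E4 → C4 → A3 → F#3.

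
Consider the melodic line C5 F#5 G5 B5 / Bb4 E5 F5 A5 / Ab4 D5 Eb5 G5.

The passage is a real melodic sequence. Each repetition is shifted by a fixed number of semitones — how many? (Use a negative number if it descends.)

-2

Unit = 4 notes; the statements start on C5, Bb4, Ab4, moving down a 2nd each time.
C5→Bb4 is 70 − 72 = -2 semitones.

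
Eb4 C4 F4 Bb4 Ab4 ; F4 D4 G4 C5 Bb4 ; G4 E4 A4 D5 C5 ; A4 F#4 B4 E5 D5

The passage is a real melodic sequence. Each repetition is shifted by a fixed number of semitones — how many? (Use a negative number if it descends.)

With a 5-note motive the entries are Eb4, F4, G4, A4, each up a 2nd from the previous.
Eb4→F4 is 65 − 63 = 2 semitones.

2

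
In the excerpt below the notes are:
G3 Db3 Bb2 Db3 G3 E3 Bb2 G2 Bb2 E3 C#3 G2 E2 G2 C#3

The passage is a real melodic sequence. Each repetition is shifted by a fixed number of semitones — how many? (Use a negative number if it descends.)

-3

Unit = 5 notes; the statements start on G3, E3, C#3, moving down a 3rd each time.
G3→E3 is 52 − 55 = -3 semitones.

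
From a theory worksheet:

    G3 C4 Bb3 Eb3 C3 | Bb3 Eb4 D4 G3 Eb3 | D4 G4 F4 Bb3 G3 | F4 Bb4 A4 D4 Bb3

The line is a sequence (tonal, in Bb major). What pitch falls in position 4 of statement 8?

Eb5

The unit is 5 notes. Position-4 pitches of the 4 shown cells: Eb3, G3, Bb3, D4.
Extending up a 3rd: F4 → A4 → C5 → Eb5.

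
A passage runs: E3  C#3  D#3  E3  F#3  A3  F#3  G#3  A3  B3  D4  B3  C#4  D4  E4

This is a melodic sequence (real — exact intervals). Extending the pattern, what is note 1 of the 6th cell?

F5

Grouping in 5s, the 1st note of each cell is E3, A3, D4.
Extending up a 4th: G4 → C5 → F5.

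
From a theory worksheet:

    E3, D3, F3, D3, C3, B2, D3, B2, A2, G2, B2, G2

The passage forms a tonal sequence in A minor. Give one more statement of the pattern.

F2 E2 G2 E2

Unit = 4 notes; the statements start on E3, C3, A2, moving down a 3rd each time.
So cell 4 is F2 E2 G2 E2.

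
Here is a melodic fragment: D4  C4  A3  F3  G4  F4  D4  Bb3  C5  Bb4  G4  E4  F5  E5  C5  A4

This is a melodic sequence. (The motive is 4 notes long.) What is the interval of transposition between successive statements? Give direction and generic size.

up a 4th

Taking 4-note groups, the heads are D4, G4, C5, F5: the pattern moves up a 4th.
From D4 to G4: up a 4th.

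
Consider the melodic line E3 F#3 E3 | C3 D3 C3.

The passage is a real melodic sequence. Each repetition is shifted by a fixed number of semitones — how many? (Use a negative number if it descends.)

The 3-note cells begin on E3, C3 — each down a 3rd from the last.
Counting half-steps from E3 to C3: -4.

-4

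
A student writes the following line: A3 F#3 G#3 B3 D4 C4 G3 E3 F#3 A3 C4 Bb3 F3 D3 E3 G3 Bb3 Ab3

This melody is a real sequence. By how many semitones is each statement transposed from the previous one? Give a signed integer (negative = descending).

-2

With a 6-note motive the entries are A3, G3, F3, each down a 2nd from the previous.
Counting half-steps from A3 to G3: -2.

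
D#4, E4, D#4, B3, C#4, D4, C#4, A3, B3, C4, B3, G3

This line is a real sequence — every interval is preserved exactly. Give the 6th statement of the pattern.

F3 Gb3 F3 Db3

With a 4-note motive the entries are D#4, C#4, B3, each down a 2nd from the previous.
Continuing the starts: A3 → G3 → F3.
So cell 6 is F3 Gb3 F3 Db3.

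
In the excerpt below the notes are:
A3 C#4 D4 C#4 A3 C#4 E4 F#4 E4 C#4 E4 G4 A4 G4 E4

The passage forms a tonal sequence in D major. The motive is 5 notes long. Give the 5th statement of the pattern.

The 5-note cells begin on A3, C#4, E4 — each up a 3rd from the last.
Extending up a 3rd: G4 → B4.
Statement 5 starts on B4 and keeps the same diatonic contour: B4 D5 E5 D5 B4.

B4 D5 E5 D5 B4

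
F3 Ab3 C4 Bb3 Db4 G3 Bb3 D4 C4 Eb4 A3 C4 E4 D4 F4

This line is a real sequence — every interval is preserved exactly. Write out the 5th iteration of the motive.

With a 5-note motive the entries are F3, G3, A3, each up a 2nd from the previous.
Continuing the starts: B3 → C#4.
So cell 5 is C#4 E4 G#4 F#4 A4.

C#4 E4 G#4 F#4 A4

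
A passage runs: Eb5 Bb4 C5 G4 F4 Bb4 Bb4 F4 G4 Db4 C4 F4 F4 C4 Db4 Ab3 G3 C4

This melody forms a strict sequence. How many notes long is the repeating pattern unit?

6

Try groups of 6 (3 cells in 18 notes):
Eb5 Bb4 C5 G4 F4 Bb4 | Bb4 F4 G4 Db4 C4 F4 | F4 C4 Db4 Ab3 G3 C4
That's a consistent down a 4th shift per cell, and no other grouping gives one.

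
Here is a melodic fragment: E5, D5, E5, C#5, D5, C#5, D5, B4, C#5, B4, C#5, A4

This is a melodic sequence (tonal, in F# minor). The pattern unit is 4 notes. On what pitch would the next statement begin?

B4

With a 4-note motive the entries are E5, D5, C#5, each down a 2nd from the previous.
One more step down a 2nd gives B4.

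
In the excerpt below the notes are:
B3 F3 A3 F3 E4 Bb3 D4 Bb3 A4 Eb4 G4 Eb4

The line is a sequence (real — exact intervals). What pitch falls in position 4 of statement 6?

The unit is 4 notes. Position-4 pitches of the 3 shown cells: F3, Bb3, Eb4.
Extending up a 4th: Ab4 → Db5 → Gb5.

Gb5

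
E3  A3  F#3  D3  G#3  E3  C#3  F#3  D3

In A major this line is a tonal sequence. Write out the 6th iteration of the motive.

G#2 C#3 A2

With a 3-note motive the entries are E3, D3, C#3, each down a 2nd from the previous.
Extending down a 2nd: B2 → A2 → G#2.
From G#2 the diatonic shape gives G#2 C#3 A2.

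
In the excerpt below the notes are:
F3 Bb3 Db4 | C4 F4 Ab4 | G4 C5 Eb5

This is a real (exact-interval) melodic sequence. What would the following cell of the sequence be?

D5 G5 Bb5

The 3-note cells begin on F3, C4, G4 — each up a 5th from the last.
Statement 4 starts on D5 and keeps the same exact contour: D5 G5 Bb5.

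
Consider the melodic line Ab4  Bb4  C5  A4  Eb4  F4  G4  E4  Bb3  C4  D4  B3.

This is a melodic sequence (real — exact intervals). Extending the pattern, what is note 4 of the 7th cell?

D#2

With 4-note cells, note 4 of each statement runs A4, E4, B3.
Carrying that down a 4th forward: F#3 → C#3 → G#2 → D#2.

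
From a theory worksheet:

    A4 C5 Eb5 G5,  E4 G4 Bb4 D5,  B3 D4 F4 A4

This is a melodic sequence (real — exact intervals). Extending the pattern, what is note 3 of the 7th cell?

With 4-note cells, note 3 of each statement runs Eb5, Bb4, F4.
Extending down a 4th: C4 → G3 → D3 → A2.

A2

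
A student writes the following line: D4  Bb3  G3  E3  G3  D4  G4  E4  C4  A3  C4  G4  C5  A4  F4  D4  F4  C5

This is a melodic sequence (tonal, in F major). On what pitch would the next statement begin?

Unit = 6 notes; the statements start on D4, G4, C5, moving up a 4th each time.
One more step up a 4th gives F5.

F5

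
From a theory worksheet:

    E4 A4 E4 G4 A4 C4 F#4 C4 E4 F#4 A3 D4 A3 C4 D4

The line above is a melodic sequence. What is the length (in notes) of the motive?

There are 15 notes; a 5-note unit gives 3 cells:
E4 A4 E4 G4 A4 | C4 F#4 C4 E4 F#4 | A3 D4 A3 C4 D4
That's a consistent down a 3rd shift per cell, and no other grouping gives one.

5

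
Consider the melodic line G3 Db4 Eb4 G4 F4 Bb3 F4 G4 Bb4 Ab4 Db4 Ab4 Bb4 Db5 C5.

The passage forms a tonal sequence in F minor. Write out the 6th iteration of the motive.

C5 G5 Ab5 C6 Bb5

Unit = 5 notes; the statements start on G3, Bb3, Db4, moving up a 3rd each time.
Extending up a 3rd: F4 → Ab4 → C5.
Statement 6 starts on C5 and keeps the same diatonic contour: C5 G5 Ab5 C6 Bb5.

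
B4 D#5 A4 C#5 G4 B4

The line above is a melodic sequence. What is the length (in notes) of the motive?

2

There are 6 notes; a 2-note unit gives 3 cells:
B4 D#5 | A4 C#5 | G4 B4
Every group is a transposition down a 2nd of the one before; no shorter unit works.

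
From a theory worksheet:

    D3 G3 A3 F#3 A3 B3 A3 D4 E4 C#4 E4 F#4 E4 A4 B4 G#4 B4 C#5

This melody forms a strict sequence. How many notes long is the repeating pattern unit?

6

Try groups of 6 (3 cells in 18 notes):
D3 G3 A3 F#3 A3 B3 | A3 D4 E4 C#4 E4 F#4 | E4 A4 B4 G#4 B4 C#5
Each cell is the previous one up a 5th — so the unit is 6 notes.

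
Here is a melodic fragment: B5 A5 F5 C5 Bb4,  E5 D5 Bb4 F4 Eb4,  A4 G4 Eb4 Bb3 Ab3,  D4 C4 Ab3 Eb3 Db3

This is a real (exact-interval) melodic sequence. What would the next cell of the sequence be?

Taking 5-note groups, the heads are B5, E5, A4, D4: the pattern moves down a 5th.
Statement 5 starts on G3 and keeps the same exact contour: G3 F3 Db3 Ab2 Gb2.

G3 F3 Db3 Ab2 Gb2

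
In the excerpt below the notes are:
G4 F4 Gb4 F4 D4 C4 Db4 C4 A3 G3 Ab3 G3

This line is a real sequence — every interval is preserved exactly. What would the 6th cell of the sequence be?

The 4-note cells begin on G4, D4, A3 — each down a 4th from the last.
Extending down a 4th: E3 → B2 → F#2.
Statement 6 starts on F#2 and keeps the same exact contour: F#2 E2 F2 E2.

F#2 E2 F2 E2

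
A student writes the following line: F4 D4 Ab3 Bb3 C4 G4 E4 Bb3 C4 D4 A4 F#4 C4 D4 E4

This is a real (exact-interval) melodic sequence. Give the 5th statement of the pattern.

C#5 A#4 E4 F#4 G#4

With a 5-note motive the entries are F4, G4, A4, each up a 2nd from the previous.
Carrying on: B4 → C#5.
So cell 5 is C#5 A#4 E4 F#4 G#4.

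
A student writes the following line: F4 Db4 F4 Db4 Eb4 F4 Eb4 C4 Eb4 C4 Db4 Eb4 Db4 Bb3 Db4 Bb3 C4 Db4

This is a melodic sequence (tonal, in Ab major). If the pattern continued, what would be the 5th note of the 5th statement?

The unit is 6 notes. Position-5 pitches of the 3 shown cells: Eb4, Db4, C4.
Extending down a 2nd: Bb3 → Ab3.

Ab3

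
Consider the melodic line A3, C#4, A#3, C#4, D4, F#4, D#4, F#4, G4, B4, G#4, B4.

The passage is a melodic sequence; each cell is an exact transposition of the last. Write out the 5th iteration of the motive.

Taking 4-note groups, the heads are A3, D4, G4: the pattern moves up a 4th.
Continuing the starts: C5 → F5.
Statement 5 starts on F5 and keeps the same exact contour: F5 A5 F#5 A5.

F5 A5 F#5 A5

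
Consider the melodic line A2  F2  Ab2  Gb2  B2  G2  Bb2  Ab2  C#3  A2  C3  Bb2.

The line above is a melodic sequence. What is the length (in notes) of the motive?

4

12 notes total. Splitting into 3 groups of 4:
A2 F2 Ab2 Gb2 | B2 G2 Bb2 Ab2 | C#3 A2 C3 Bb2
Each cell is the previous one up a 2nd — so the unit is 4 notes.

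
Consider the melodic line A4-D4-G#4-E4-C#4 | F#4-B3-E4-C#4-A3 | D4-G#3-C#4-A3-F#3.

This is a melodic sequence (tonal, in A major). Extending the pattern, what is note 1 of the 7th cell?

The unit is 5 notes. Position-1 pitches of the 3 shown cells: A4, F#4, D4.
Each moves down a 3rd. Continuing: B3 → G#3 → E3 → C#3.

C#3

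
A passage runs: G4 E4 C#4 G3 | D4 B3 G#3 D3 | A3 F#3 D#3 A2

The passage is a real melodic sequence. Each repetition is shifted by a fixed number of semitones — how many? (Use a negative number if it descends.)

-5

Unit = 4 notes; the statements start on G4, D4, A3, moving down a 4th each time.
G4→D4 is 62 − 67 = -5 semitones.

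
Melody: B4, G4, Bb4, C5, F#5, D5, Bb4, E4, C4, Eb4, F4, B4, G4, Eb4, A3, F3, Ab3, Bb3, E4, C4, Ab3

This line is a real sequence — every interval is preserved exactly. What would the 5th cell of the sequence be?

G2 Eb2 Gb2 Ab2 D3 Bb2 Gb2

The 7-note cells begin on B4, E4, A3 — each down a 5th from the last.
Carrying on: D3 → G2.
Statement 5 starts on G2 and keeps the same exact contour: G2 Eb2 Gb2 Ab2 D3 Bb2 Gb2.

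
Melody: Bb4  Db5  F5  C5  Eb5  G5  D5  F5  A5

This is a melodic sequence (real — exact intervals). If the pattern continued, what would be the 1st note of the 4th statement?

E5

With 3-note cells, note 1 of each statement runs Bb4, C5, D5.
One more up a 2nd gives E5.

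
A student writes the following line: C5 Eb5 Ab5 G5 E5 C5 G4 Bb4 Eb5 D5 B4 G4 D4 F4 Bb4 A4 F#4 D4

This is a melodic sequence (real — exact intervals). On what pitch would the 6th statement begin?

Unit = 6 notes; the statements start on C5, G4, D4, moving down a 4th each time.
Continuing: A3 → E3 → B2. Statement 6 starts on B2.

B2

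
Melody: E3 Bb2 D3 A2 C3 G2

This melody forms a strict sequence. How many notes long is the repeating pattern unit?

2

There are 6 notes; a 2-note unit gives 3 cells:
E3 Bb2 | D3 A2 | C3 G2
Every group is a transposition down a 2nd of the one before; no shorter unit works.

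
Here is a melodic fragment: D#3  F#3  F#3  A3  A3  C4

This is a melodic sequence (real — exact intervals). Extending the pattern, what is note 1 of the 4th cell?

C4

With 2-note cells, note 1 of each statement runs D#3, F#3, A3.
Each moves up a 3rd; the next is C4.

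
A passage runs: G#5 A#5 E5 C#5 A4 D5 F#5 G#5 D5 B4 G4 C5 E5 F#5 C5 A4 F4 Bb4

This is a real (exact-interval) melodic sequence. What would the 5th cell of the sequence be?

C5 D5 Ab4 F4 Db4 Gb4

Unit = 6 notes; the statements start on G#5, F#5, E5, moving down a 2nd each time.
Continuing the starts: D5 → C5.
So cell 5 is C5 D5 Ab4 F4 Db4 Gb4.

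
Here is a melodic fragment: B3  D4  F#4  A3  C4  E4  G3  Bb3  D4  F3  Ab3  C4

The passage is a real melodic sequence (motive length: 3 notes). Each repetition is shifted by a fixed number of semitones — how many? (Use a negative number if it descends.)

-2

Unit = 3 notes; the statements start on B3, A3, G3, F3, moving down a 2nd each time.
Counting half-steps from B3 to A3: -2.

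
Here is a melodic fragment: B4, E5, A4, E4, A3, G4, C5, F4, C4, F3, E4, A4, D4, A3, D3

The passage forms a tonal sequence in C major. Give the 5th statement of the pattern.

The 5-note cells begin on B4, G4, E4 — each down a 3rd from the last.
Extending down a 3rd: C4 → A3.
So cell 5 is A3 D4 G3 D3 G2.

A3 D4 G3 D3 G2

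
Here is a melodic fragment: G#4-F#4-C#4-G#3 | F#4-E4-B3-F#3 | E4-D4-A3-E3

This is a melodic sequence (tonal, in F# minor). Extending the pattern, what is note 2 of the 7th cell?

G#3

With 4-note cells, note 2 of each statement runs F#4, E4, D4.
Each moves down a 2nd. Continuing: C#4 → B3 → A3 → G#3.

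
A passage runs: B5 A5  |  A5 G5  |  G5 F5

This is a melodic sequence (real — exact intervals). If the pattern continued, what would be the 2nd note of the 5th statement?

Db5

Grouping in 2s, the 2nd note of each cell is A5, G5, F5.
Each moves down a 2nd. Continuing: Eb5 → Db5.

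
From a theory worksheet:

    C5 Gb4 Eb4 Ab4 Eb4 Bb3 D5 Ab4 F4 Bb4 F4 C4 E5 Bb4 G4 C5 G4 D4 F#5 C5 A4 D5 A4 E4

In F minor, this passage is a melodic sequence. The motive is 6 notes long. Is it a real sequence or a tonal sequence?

Each cell has the same semitone pattern (-6, -3, 5, -5, -5) — intervals are preserved exactly.
And Gb4 lies outside F minor, so the sequence is real rather than tonal.

real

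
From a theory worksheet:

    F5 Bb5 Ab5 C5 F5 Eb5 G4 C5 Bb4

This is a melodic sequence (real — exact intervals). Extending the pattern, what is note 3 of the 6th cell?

The unit is 3 notes. Position-3 pitches of the 3 shown cells: Ab5, Eb5, Bb4.
Each moves down a 4th. Continuing: F4 → C4 → G3.

G3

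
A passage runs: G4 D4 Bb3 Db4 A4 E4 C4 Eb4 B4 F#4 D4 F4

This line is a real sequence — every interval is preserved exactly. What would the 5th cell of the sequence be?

D#5 A#4 F#4 A4

Taking 4-note groups, the heads are G4, A4, B4: the pattern moves up a 2nd.
Extending up a 2nd: C#5 → D#5.
So cell 5 is D#5 A#4 F#4 A4.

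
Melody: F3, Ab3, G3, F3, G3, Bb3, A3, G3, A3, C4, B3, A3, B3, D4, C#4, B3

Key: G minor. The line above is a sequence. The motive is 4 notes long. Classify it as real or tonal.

real

Each cell has the same semitone pattern (3, -1, -2) — intervals are preserved exactly.
And Ab3 lies outside G minor, so the sequence is real rather than tonal.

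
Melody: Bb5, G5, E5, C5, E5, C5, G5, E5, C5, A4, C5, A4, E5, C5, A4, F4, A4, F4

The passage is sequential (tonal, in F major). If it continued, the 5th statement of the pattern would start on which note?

With a 6-note motive the entries are Bb5, G5, E5, each down a 3rd from the previous.
Extending the heads down a 3rd: C5 → A4.

A4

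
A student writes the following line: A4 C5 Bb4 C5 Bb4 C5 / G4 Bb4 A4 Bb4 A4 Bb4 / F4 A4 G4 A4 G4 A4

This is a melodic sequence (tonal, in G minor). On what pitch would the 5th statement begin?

Unit = 6 notes; the statements start on A4, G4, F4, moving down a 2nd each time.
Continuing: Eb4 → D4. Statement 5 starts on D4.

D4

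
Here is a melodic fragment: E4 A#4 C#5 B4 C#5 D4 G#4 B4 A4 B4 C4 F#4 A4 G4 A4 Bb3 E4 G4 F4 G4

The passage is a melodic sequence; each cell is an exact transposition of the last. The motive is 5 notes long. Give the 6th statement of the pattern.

Taking 5-note groups, the heads are E4, D4, C4, Bb3: the pattern moves down a 2nd.
Continuing the starts: Ab3 → Gb3.
So cell 6 is Gb3 C4 Eb4 Db4 Eb4.

Gb3 C4 Eb4 Db4 Eb4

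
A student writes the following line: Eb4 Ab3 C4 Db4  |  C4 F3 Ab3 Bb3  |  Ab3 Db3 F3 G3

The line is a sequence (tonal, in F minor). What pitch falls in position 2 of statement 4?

Bb2

The unit is 4 notes. Position-2 pitches of the 3 shown cells: Ab3, F3, Db3.
From Db3, down a 3rd gives Bb2.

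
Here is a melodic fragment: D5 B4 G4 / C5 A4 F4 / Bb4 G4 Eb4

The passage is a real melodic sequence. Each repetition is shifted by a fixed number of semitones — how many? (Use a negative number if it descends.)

-2

With a 3-note motive the entries are D5, C5, Bb4, each down a 2nd from the previous.
Counting half-steps from D5 to C5: -2.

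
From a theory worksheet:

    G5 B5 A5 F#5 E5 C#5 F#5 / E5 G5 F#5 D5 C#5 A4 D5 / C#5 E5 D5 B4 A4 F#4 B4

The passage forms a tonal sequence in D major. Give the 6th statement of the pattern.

Unit = 7 notes; the statements start on G5, E5, C#5, moving down a 3rd each time.
Continuing the starts: A4 → F#4 → D4.
So cell 6 is D4 F#4 E4 C#4 B3 G3 C#4.

D4 F#4 E4 C#4 B3 G3 C#4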